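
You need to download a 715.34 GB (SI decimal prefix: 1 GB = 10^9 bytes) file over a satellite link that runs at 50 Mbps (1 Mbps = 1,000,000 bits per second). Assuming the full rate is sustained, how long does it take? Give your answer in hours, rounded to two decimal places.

31.79 hours

715.34 GB = 715,340,000,000 bytes = 5,722,720,000,000 bits
50 Mbps = 50,000,000 bits/s
time = 5,722,720,000,000 / 50,000,000 = 114,454.4000 s
114,454.4000 s / 3600 = 31.79 hours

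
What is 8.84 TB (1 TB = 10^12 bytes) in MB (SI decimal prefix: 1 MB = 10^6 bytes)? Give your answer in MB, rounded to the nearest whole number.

8.84 TB × 1,000,000,000,000 bytes/TB = 8,840,000,000,000 bytes
1 MB = 1,000,000 bytes
8,840,000,000,000 / 1,000,000 = 8,840,000 MB

8,840,000 MB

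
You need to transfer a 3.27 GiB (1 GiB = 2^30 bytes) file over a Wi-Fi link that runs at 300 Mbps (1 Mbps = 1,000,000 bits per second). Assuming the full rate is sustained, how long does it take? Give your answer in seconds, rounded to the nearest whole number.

94 seconds

3.27 GiB = 3,511,135,764.48 bytes = 28,089,086,115.84 bits
300 Mbps = 300,000,000 bits/s
time = 28,089,086,115.84 / 300,000,000 = 94 s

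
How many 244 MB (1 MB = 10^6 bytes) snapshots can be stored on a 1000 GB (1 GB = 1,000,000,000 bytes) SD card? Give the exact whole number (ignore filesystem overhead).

Capacity: 1000 GB = 1,000,000,000,000 bytes
Per item: 244 MB = 244,000,000 bytes
⌊1,000,000,000,000 / 244,000,000⌋ = 4,098

4,098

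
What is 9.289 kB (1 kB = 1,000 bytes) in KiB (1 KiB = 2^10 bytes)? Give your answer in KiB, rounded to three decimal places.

9.289 kB = 9.289 × 10^3 bytes = 9,289 bytes
1 KiB = 2^10 bytes = 1,024 bytes
9,289 / 1,024 = 9.071 KiB

9.071 KiB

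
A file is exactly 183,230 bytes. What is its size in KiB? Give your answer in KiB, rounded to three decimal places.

183,230 bytes given.
1 KiB = 1,024 bytes
183,230 / 1,024 = 178.936 KiB

178.936 KiB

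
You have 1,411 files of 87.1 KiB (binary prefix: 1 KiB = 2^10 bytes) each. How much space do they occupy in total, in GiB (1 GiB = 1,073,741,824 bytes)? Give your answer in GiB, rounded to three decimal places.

Total = 1,411 × 87.1 KiB = 122898.1 KiB
= 122898.1 × 1,024 bytes = 125,847,654.4 bytes
1 GiB = 1,073,741,824 bytes
125,847,654.4 / 1,073,741,824 = 0.117 GiB

0.117 GiB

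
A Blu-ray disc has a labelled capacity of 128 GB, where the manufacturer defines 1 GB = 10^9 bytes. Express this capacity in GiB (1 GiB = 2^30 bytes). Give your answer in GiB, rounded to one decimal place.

128 GB = 128 × 10^9 bytes = 128,000,000,000 bytes
1 GiB = 2^30 bytes = 1,073,741,824 bytes
128,000,000,000 / 1,073,741,824 = 119.2 GiB

119.2 GiB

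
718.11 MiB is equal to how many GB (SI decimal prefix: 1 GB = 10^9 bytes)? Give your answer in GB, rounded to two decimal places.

718.11 MiB = 718.11 × 2^20 bytes = 752,992,911.36 bytes
1 GB = 10^9 bytes = 1,000,000,000 bytes
752,992,911.36 / 1,000,000,000 = 0.75 GB

0.75 GB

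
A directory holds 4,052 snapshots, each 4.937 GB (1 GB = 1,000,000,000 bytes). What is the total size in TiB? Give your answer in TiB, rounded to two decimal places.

18.19 TiB

Total = 4,052 × 4.937 GB = 20004.724 GB
= 20004.724 × 1,000,000,000 bytes = 20,004,724,000,000 bytes
1 TiB = 1,099,511,627,776 bytes
20,004,724,000,000 / 1,099,511,627,776 = 18.19 TiB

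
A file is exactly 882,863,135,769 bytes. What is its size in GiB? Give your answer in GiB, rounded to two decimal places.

882,863,135,769 bytes given.
1 GiB = 2^30 bytes = 1,073,741,824 bytes
882,863,135,769 / 1,073,741,824 = 822.23 GiB

822.23 GiB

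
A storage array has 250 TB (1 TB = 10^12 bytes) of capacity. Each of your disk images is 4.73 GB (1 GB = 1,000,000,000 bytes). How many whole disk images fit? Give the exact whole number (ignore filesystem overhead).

52,854

Capacity: 250 TB = 250,000,000,000,000 bytes
Per item: 4.73 GB = 4,730,000,000 bytes
⌊250,000,000,000,000 / 4,730,000,000⌋ = 52,854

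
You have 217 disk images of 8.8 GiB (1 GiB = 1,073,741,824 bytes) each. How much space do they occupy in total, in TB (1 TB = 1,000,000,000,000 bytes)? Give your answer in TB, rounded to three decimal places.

2.050 TB

Total = 217 × 8.8 GiB = 1909.6 GiB
= 1909.6 × 1,073,741,824 bytes = 2,050,417,387,110.4 bytes
1 TB = 1,000,000,000,000 bytes
2,050,417,387,110.4 / 1,000,000,000,000 = 2.050 TB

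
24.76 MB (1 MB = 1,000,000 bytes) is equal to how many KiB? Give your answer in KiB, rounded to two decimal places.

24.76 MB × 1,000,000 bytes/MB = 24,760,000 bytes
1 KiB = 1,024 bytes
24,760,000 / 1,024 = 24,179.69 KiB

24,179.69 KiB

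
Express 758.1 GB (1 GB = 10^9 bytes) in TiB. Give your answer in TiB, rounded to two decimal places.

758.1 GB = 758.1 × 10^9 bytes = 758,100,000,000 bytes
1 TiB = 2^40 bytes = 1,099,511,627,776 bytes
758,100,000,000 / 1,099,511,627,776 = 0.69 TiB

0.69 TiB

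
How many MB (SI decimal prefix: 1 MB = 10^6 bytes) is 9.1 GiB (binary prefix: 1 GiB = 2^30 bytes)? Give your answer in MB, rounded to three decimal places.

9.1 GiB × 1,073,741,824 bytes/GiB = 9,771,050,598.4 bytes
1 MB = 10^6 bytes = 1,000,000 bytes
9,771,050,598.4 / 1,000,000 = 9,771.051 MB

9,771.051 MB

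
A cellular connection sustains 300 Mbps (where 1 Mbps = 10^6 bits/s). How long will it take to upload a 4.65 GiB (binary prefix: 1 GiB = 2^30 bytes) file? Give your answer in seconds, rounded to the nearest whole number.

4.65 GiB = 4,992,899,481.6 bytes = 39,943,195,852.8 bits
300 Mbps = 300,000,000 bits/s
time = 39,943,195,852.8 / 300,000,000 = 133 s

133 seconds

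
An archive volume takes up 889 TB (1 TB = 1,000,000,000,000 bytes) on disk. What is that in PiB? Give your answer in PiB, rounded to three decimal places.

0.790 PiB

889 TB = 889 × 10^12 bytes = 889,000,000,000,000 bytes
1 PiB = 2^50 bytes = 1,125,899,906,842,624 bytes
889,000,000,000,000 / 1,125,899,906,842,624 = 0.790 PiB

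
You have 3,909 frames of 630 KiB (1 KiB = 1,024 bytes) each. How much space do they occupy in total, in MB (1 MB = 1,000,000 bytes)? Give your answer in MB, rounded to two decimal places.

2,521.77 MB

Total = 3,909 × 630 KiB = 2,462,670 KiB
= 2,462,670 × 1,024 bytes = 2,521,774,080 bytes
1 MB = 1,000,000 bytes
2,521,774,080 / 1,000,000 = 2,521.77 MB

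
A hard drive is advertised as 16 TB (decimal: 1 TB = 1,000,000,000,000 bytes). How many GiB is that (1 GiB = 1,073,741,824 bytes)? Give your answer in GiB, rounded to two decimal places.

16 TB = 16 × 10^12 bytes = 16,000,000,000,000 bytes
1 GiB = 2^30 bytes = 1,073,741,824 bytes
16,000,000,000,000 / 1,073,741,824 = 14,901.16 GiB

14,901.16 GiB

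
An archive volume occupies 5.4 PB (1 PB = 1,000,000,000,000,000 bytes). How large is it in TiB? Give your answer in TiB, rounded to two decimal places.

4,911.27 TiB

5.4 PB × 1,000,000,000,000,000 bytes/PB = 5,400,000,000,000,000 bytes
1 TiB = 2^40 bytes = 1,099,511,627,776 bytes
5,400,000,000,000,000 / 1,099,511,627,776 = 4,911.27 TiB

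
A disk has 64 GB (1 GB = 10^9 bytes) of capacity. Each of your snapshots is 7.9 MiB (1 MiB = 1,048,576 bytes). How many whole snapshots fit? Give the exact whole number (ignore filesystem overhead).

7,725

Capacity: 64 GB = 64,000,000,000 bytes
Per item: 7.9 MiB = 8,283,750.4 bytes
⌊64,000,000,000 / 8,283,750.4⌋ = 7,725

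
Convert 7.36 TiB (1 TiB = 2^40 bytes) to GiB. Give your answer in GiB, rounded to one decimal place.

7,536.6 GiB

7.36 TiB × 1,099,511,627,776 bytes/TiB = 8,092,405,580,431.36 bytes
1 GiB = 1,073,741,824 bytes
8,092,405,580,431.36 / 1,073,741,824 = 7,536.6 GiB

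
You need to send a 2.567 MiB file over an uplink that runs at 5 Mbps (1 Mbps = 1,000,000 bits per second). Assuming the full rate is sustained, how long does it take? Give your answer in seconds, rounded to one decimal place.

4.3 seconds

2.567 MiB = 2,691,694.592 bytes = 21,533,556.736 bits
5 Mbps = 5,000,000 bits/s
time = 21,533,556.736 / 5,000,000 = 4.3 s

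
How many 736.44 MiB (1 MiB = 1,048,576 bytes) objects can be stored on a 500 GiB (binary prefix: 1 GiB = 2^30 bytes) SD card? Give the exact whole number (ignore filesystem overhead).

695

Capacity: 500 GiB = 536,870,912,000 bytes
Per item: 736.44 MiB = 772,213,309.44 bytes
⌊536,870,912,000 / 772,213,309.44⌋ = 695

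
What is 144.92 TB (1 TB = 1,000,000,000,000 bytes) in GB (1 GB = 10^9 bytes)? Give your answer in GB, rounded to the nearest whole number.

144,920 GB

144.92 TB = 144.92 × 10^12 bytes = 144,920,000,000,000 bytes
1 GB = 1,000,000,000 bytes
144,920,000,000,000 / 1,000,000,000 = 144,920 GB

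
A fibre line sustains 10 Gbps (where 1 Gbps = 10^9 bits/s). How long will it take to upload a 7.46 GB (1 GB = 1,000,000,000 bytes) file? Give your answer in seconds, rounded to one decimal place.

6.0 seconds

7.46 GB = 7,460,000,000 bytes = 59,680,000,000 bits
10 Gbps = 10,000,000,000 bits/s
time = 59,680,000,000 / 10,000,000,000 = 6.0 s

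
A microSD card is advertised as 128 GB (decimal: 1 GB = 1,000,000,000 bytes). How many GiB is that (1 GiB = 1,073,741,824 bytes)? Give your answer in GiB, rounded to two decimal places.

119.21 GiB

128 GB × 1,000,000,000 bytes/GB = 128,000,000,000 bytes
1 GiB = 1,073,741,824 bytes
128,000,000,000 / 1,073,741,824 = 119.21 GiB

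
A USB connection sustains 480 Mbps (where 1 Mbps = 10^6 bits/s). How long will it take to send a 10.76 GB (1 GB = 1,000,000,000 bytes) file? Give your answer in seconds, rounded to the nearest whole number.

10.76 GB = 10,760,000,000 bytes = 86,080,000,000 bits
480 Mbps = 480,000,000 bits/s
time = 86,080,000,000 / 480,000,000 = 179 s

179 seconds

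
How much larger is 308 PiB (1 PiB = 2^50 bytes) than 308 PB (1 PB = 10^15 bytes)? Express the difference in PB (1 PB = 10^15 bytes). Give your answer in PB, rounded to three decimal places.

308 PiB = 308 × 1,125,899,906,842,624 = 346,777,171,307,528,192 bytes
308 PB = 308 × 1,000,000,000,000,000 = 308,000,000,000,000,000 bytes
difference = 38,777,171,307,528,192 bytes
38,777,171,307,528,192 / 1,000,000,000,000,000 = 38.777 PB

38.777 PB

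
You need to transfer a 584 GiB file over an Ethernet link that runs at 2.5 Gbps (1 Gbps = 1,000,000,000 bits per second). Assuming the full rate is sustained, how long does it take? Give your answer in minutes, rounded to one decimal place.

33.4 minutes

584 GiB = 627,065,225,216 bytes = 5,016,521,801,728 bits
2.5 Gbps = 2,500,000,000 bits/s
time = 5,016,521,801,728 / 2,500,000,000 = 2,006.61 s
2,006.61 s / 60 = 33.4 minutes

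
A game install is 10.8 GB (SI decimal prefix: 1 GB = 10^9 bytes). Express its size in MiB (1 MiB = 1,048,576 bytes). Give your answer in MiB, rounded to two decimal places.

10,299.68 MiB

10.8 GB = 10.8 × 10^9 bytes = 10,800,000,000 bytes
1 MiB = 2^20 bytes = 1,048,576 bytes
10,800,000,000 / 1,048,576 = 10,299.68 MiB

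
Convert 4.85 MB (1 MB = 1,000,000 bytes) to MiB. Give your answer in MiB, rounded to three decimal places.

4.625 MiB

4.85 MB = 4.85 × 10^6 bytes = 4,850,000 bytes
1 MiB = 2^20 bytes = 1,048,576 bytes
4,850,000 / 1,048,576 = 4.625 MiB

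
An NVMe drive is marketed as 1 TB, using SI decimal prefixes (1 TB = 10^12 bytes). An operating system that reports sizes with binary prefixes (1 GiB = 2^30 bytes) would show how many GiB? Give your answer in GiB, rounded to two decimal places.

931.32 GiB

1 TB × 1,000,000,000,000 bytes/TB = 1,000,000,000,000 bytes
1 GiB = 1,073,741,824 bytes
1,000,000,000,000 / 1,073,741,824 = 931.32 GiB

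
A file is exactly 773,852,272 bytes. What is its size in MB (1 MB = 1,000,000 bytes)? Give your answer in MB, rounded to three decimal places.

773,852,272 bytes given.
1 MB = 10^6 bytes = 1,000,000 bytes
773,852,272 / 1,000,000 = 773.852 MB

773.852 MB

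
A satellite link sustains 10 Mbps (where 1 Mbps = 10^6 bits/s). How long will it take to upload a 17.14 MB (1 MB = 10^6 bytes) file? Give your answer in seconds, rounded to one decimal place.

17.14 MB = 17,140,000 bytes = 137,120,000 bits
10 Mbps = 10,000,000 bits/s
time = 137,120,000 / 10,000,000 = 13.7 s

13.7 seconds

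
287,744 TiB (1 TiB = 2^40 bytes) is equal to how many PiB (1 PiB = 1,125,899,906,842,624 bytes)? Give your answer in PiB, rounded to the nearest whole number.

281 PiB

287,744 TiB = 287,744 × 2^40 bytes = 316,377,873,822,777,344 bytes
1 PiB = 1,125,899,906,842,624 bytes
316,377,873,822,777,344 / 1,125,899,906,842,624 = 281 PiB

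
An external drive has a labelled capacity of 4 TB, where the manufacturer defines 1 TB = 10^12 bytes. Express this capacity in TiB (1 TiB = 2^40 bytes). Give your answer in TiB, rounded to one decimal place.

3.6 TiB

4 TB × 1,000,000,000,000 bytes/TB = 4,000,000,000,000 bytes
1 TiB = 2^40 bytes = 1,099,511,627,776 bytes
4,000,000,000,000 / 1,099,511,627,776 = 3.6 TiB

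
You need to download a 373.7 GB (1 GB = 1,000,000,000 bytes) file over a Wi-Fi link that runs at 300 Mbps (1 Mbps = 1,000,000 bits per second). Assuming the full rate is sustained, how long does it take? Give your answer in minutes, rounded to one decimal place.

166.1 minutes

373.7 GB = 373,700,000,000 bytes = 2,989,600,000,000 bits
300 Mbps = 300,000,000 bits/s
time = 2,989,600,000,000 / 300,000,000 = 9,965.33 s
9,965.33 s / 60 = 166.1 minutes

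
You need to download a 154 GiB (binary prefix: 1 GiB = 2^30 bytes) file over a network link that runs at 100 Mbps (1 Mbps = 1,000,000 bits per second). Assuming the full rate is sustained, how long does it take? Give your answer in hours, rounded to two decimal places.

3.67 hours

154 GiB = 165,356,240,896 bytes = 1,322,849,927,168 bits
100 Mbps = 100,000,000 bits/s
time = 1,322,849,927,168 / 100,000,000 = 13,228.4993 s
13,228.4993 s / 3600 = 3.67 hours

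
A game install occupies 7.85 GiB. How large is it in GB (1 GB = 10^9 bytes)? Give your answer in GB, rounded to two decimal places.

8.43 GB

7.85 GiB × 1,073,741,824 bytes/GiB = 8,428,873,318.4 bytes
1 GB = 1,000,000,000 bytes
8,428,873,318.4 / 1,000,000,000 = 8.43 GB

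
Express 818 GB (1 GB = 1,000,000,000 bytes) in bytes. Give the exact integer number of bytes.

818 × 1,000,000,000 = 818,000,000,000 bytes  (1 GB = 10^9 bytes)

818,000,000,000 bytes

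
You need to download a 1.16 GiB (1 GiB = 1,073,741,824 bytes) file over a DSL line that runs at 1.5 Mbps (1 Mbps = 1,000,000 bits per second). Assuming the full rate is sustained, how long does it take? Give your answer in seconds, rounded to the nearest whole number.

6,643 seconds

1.16 GiB = 1,245,540,515.84 bytes = 9,964,324,126.72 bits
1.5 Mbps = 1,500,000 bits/s
time = 9,964,324,126.72 / 1,500,000 = 6,643 s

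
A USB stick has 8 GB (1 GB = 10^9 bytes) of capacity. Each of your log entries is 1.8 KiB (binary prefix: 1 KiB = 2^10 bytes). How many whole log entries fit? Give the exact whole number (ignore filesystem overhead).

Capacity: 8 GB = 8,000,000,000 bytes
Per item: 1.8 KiB = 1,843.2 bytes
⌊8,000,000,000 / 1,843.2⌋ = 4,340,277

4,340,277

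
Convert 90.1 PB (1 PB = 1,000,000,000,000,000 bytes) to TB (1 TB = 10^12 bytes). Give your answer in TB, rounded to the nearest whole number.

90.1 PB = 90.1 × 10^15 bytes = 90,100,000,000,000,000 bytes
1 TB = 1,000,000,000,000 bytes
90,100,000,000,000,000 / 1,000,000,000,000 = 90,100 TB

90,100 TB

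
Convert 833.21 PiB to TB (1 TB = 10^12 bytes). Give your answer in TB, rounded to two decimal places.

833.21 PiB = 833.21 × 2^50 bytes = 938,111,061,380,342,743.04 bytes
1 TB = 10^12 bytes = 1,000,000,000,000 bytes
938,111,061,380,342,743.04 / 1,000,000,000,000 = 938,111.06 TB

938,111.06 TB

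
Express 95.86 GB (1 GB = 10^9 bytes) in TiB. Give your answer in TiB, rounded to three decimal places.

95.86 GB = 95.86 × 10^9 bytes = 95,860,000,000 bytes
1 TiB = 2^40 bytes = 1,099,511,627,776 bytes
95,860,000,000 / 1,099,511,627,776 = 0.087 TiB

0.087 TiB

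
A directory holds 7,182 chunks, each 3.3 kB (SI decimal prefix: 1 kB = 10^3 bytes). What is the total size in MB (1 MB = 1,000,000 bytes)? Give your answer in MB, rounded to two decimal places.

Total = 7,182 × 3.3 kB = 23700.6 kB
= 23700.6 × 1,000 bytes = 23,700,600 bytes
1 MB = 1,000,000 bytes
23,700,600 / 1,000,000 = 23.70 MB

23.70 MB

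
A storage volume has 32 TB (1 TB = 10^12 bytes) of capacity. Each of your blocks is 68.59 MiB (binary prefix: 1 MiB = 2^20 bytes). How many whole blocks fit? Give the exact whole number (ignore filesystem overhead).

444,927

Capacity: 32 TB = 32,000,000,000,000 bytes
Per item: 68.59 MiB = 71,921,827.84 bytes
⌊32,000,000,000,000 / 71,921,827.84⌋ = 444,927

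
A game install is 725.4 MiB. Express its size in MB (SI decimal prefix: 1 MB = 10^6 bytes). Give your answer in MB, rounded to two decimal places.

760.64 MB

725.4 MiB = 725.4 × 2^20 bytes = 760,637,030.4 bytes
1 MB = 1,000,000 bytes
760,637,030.4 / 1,000,000 = 760.64 MB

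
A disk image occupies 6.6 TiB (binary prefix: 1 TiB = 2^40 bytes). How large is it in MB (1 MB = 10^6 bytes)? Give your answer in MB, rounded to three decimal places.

7,256,776.743 MB

6.6 TiB = 6.6 × 2^40 bytes = 7,256,776,743,321.6 bytes
1 MB = 1,000,000 bytes
7,256,776,743,321.6 / 1,000,000 = 7,256,776.743 MB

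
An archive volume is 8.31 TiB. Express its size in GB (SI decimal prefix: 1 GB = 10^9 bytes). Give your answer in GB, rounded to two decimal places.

8.31 TiB × 1,099,511,627,776 bytes/TiB = 9,136,941,626,818.56 bytes
1 GB = 1,000,000,000 bytes
9,136,941,626,818.56 / 1,000,000,000 = 9,136.94 GB

9,136.94 GB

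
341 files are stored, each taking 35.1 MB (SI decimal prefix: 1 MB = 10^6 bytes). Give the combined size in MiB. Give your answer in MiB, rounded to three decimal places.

11,414.623 MiB

Total = 341 × 35.1 MB = 11969.1 MB
= 11969.1 × 1,000,000 bytes = 11,969,100,000 bytes
1 MiB = 1,048,576 bytes
11,969,100,000 / 1,048,576 = 11,414.623 MiB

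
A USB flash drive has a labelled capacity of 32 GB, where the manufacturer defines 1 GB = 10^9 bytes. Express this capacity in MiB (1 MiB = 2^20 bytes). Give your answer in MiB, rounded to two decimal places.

30,517.58 MiB

32 GB = 32 × 10^9 bytes = 32,000,000,000 bytes
1 MiB = 1,048,576 bytes
32,000,000,000 / 1,048,576 = 30,517.58 MiB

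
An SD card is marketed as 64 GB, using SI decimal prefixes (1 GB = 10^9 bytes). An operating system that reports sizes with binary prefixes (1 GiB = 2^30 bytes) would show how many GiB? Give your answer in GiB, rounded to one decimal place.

64 GB = 64 × 10^9 bytes = 64,000,000,000 bytes
1 GiB = 2^30 bytes = 1,073,741,824 bytes
64,000,000,000 / 1,073,741,824 = 59.6 GiB

59.6 GiB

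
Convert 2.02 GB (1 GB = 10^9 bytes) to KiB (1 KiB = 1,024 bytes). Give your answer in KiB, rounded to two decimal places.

1,972,656.25 KiB

2.02 GB = 2.02 × 10^9 bytes = 2,020,000,000 bytes
1 KiB = 2^10 bytes = 1,024 bytes
2,020,000,000 / 1,024 = 1,972,656.25 KiB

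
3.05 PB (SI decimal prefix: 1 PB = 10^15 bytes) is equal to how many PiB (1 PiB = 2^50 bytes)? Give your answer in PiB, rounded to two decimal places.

3.05 PB = 3.05 × 10^15 bytes = 3,050,000,000,000,000 bytes
1 PiB = 1,125,899,906,842,624 bytes
3,050,000,000,000,000 / 1,125,899,906,842,624 = 2.71 PiB

2.71 PiB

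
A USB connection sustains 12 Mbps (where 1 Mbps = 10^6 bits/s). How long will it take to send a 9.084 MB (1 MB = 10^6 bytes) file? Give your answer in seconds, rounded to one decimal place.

6.1 seconds

9.084 MB = 9,084,000 bytes = 72,672,000 bits
12 Mbps = 12,000,000 bits/s
time = 72,672,000 / 12,000,000 = 6.1 s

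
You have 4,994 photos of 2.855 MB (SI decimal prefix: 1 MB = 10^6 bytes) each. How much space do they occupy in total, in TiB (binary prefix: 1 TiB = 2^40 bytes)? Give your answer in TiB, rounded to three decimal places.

0.013 TiB

Total = 4,994 × 2.855 MB = 14257.87 MB
= 14257.87 × 1,000,000 bytes = 14,257,870,000 bytes
1 TiB = 1,099,511,627,776 bytes
14,257,870,000 / 1,099,511,627,776 = 0.013 TiB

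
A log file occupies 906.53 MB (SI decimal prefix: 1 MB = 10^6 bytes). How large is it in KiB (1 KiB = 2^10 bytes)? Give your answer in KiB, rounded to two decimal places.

906.53 MB = 906.53 × 10^6 bytes = 906,530,000 bytes
1 KiB = 2^10 bytes = 1,024 bytes
906,530,000 / 1,024 = 885,283.20 KiB

885,283.20 KiB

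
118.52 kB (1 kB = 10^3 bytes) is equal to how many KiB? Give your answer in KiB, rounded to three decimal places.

115.742 KiB

118.52 kB = 118.52 × 10^3 bytes = 118,520 bytes
1 KiB = 1,024 bytes
118,520 / 1,024 = 115.742 KiB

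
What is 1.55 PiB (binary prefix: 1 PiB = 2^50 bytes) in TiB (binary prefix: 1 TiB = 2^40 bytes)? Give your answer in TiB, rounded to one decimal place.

1.55 PiB = 1.55 × 2^50 bytes = 1,745,144,855,606,067.2 bytes
1 TiB = 1,099,511,627,776 bytes
1,745,144,855,606,067.2 / 1,099,511,627,776 = 1,587.2 TiB

1,587.2 TiB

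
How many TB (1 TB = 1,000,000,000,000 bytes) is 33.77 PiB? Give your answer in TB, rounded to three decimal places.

38,021.640 TB

33.77 PiB = 33.77 × 2^50 bytes = 38,021,639,854,075,412.48 bytes
1 TB = 1,000,000,000,000 bytes
38,021,639,854,075,412.48 / 1,000,000,000,000 = 38,021.640 TB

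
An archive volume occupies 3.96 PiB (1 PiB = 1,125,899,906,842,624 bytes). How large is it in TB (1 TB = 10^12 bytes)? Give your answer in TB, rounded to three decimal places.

3.96 PiB = 3.96 × 2^50 bytes = 4,458,563,631,096,791.04 bytes
1 TB = 1,000,000,000,000 bytes
4,458,563,631,096,791.04 / 1,000,000,000,000 = 4,458.564 TB

4,458.564 TB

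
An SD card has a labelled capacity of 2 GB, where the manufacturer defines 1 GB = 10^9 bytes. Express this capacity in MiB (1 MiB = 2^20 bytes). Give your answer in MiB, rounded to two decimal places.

1,907.35 MiB

2 GB = 2 × 10^9 bytes = 2,000,000,000 bytes
1 MiB = 1,048,576 bytes
2,000,000,000 / 1,048,576 = 1,907.35 MiB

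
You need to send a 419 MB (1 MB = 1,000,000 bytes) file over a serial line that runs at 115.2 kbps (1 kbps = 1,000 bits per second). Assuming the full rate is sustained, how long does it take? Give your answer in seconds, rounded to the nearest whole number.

29,097 seconds

419 MB = 419,000,000 bytes = 3,352,000,000 bits
115.2 kbps = 115,200 bits/s
time = 3,352,000,000 / 115,200 = 29,097 s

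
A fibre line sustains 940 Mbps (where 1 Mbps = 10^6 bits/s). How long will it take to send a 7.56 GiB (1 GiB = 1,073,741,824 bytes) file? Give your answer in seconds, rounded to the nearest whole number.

69 seconds

7.56 GiB = 8,117,488,189.44 bytes = 64,939,905,515.52 bits
940 Mbps = 940,000,000 bits/s
time = 64,939,905,515.52 / 940,000,000 = 69 s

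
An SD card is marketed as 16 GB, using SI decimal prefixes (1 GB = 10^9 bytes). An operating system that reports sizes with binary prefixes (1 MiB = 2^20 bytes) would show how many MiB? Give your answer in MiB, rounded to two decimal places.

16 GB = 16 × 10^9 bytes = 16,000,000,000 bytes
1 MiB = 2^20 bytes = 1,048,576 bytes
16,000,000,000 / 1,048,576 = 15,258.79 MiB

15,258.79 MiB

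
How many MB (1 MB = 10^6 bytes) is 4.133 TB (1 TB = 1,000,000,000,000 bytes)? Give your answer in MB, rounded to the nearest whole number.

4,133,000 MB

4.133 TB × 1,000,000,000,000 bytes/TB = 4,133,000,000,000 bytes
1 MB = 1,000,000 bytes
4,133,000,000,000 / 1,000,000 = 4,133,000 MB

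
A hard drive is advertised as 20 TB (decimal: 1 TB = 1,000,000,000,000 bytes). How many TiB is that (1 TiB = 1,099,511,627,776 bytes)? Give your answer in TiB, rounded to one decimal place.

18.2 TiB

20 TB × 1,000,000,000,000 bytes/TB = 20,000,000,000,000 bytes
1 TiB = 2^40 bytes = 1,099,511,627,776 bytes
20,000,000,000,000 / 1,099,511,627,776 = 18.2 TiB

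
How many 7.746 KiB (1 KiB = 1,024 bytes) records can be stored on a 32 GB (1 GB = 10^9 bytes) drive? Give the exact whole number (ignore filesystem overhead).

4,034,340

Capacity: 32 GB = 32,000,000,000 bytes
Per item: 7.746 KiB = 7,931.904 bytes
⌊32,000,000,000 / 7,931.904⌋ = 4,034,340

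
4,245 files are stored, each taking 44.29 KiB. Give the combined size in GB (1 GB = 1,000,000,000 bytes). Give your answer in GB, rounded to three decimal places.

Total = 4,245 × 44.29 KiB = 188011.05 KiB
= 188011.05 × 1,024 bytes = 192,523,315.2 bytes
1 GB = 1,000,000,000 bytes
192,523,315.2 / 1,000,000,000 = 0.193 GB

0.193 GB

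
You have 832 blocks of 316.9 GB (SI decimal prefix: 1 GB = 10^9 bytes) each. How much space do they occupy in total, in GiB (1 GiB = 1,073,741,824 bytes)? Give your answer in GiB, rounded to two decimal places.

Total = 832 × 316.9 GB = 263660.8 GB
= 263660.8 × 1,000,000,000 bytes = 263,660,800,000,000 bytes
1 GiB = 1,073,741,824 bytes
263,660,800,000,000 / 1,073,741,824 = 245,553.26 GiB

245,553.26 GiB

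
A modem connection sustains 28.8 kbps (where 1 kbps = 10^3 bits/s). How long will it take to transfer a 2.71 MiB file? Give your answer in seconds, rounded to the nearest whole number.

2.71 MiB = 2,841,640.96 bytes = 22,733,127.68 bits
28.8 kbps = 28,800 bits/s
time = 22,733,127.68 / 28,800 = 789 s

789 seconds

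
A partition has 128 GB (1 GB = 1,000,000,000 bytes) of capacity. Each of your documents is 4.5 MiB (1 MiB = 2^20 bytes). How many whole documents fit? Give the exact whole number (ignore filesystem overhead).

Capacity: 128 GB = 128,000,000,000 bytes
Per item: 4.5 MiB = 4,718,592 bytes
⌊128,000,000,000 / 4,718,592⌋ = 27,126

27,126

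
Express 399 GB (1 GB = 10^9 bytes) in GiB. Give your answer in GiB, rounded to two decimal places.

371.60 GiB

399 GB × 1,000,000,000 bytes/GB = 399,000,000,000 bytes
1 GiB = 2^30 bytes = 1,073,741,824 bytes
399,000,000,000 / 1,073,741,824 = 371.60 GiB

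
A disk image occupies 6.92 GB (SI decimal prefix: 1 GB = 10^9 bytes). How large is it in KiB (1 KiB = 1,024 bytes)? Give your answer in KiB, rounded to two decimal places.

6,757,812.50 KiB

6.92 GB = 6.92 × 10^9 bytes = 6,920,000,000 bytes
1 KiB = 2^10 bytes = 1,024 bytes
6,920,000,000 / 1,024 = 6,757,812.50 KiB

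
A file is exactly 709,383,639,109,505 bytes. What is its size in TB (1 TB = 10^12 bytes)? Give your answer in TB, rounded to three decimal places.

709.384 TB

709,383,639,109,505 bytes given.
1 TB = 1,000,000,000,000 bytes
709,383,639,109,505 / 1,000,000,000,000 = 709.384 TB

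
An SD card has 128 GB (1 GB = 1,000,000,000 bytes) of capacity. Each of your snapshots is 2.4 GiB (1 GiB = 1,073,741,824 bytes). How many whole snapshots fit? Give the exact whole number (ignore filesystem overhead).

49

Capacity: 128 GB = 128,000,000,000 bytes
Per item: 2.4 GiB = 2,576,980,377.6 bytes
⌊128,000,000,000 / 2,576,980,377.6⌋ = 49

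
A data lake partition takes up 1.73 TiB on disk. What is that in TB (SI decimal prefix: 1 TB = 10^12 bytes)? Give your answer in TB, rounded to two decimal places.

1.90 TB

1.73 TiB = 1.73 × 2^40 bytes = 1,902,155,116,052.48 bytes
1 TB = 1,000,000,000,000 bytes
1,902,155,116,052.48 / 1,000,000,000,000 = 1.90 TB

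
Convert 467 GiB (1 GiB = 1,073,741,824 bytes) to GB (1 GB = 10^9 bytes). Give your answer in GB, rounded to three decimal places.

501.437 GB

467 GiB = 467 × 2^30 bytes = 501,437,431,808 bytes
1 GB = 1,000,000,000 bytes
501,437,431,808 / 1,000,000,000 = 501.437 GB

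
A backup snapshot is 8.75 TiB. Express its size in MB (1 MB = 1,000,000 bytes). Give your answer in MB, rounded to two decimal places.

9,620,726.74 MB

8.75 TiB = 8.75 × 2^40 bytes = 9,620,726,743,040 bytes
1 MB = 1,000,000 bytes
9,620,726,743,040 / 1,000,000 = 9,620,726.74 MB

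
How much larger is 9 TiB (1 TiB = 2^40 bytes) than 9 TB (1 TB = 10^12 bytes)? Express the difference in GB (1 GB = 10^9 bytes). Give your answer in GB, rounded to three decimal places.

895.605 GB

9 TiB = 9 × 1,099,511,627,776 = 9,895,604,649,984 bytes
9 TB = 9 × 1,000,000,000,000 = 9,000,000,000,000 bytes
difference = 895,604,649,984 bytes
895,604,649,984 / 1,000,000,000 = 895.605 GB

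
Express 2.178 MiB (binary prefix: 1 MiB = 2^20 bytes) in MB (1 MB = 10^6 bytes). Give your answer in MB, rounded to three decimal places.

2.178 MiB = 2.178 × 2^20 bytes = 2,283,798.528 bytes
1 MB = 10^6 bytes = 1,000,000 bytes
2,283,798.528 / 1,000,000 = 2.284 MB

2.284 MB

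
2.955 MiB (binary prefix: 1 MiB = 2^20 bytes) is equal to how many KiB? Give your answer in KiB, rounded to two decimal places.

2.955 MiB = 2.955 × 2^20 bytes = 3,098,542.08 bytes
1 KiB = 2^10 bytes = 1,024 bytes
3,098,542.08 / 1,024 = 3,025.92 KiB

3,025.92 KiB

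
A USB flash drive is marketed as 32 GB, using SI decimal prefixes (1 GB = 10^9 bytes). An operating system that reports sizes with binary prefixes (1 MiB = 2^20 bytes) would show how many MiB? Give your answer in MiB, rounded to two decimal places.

30,517.58 MiB

32 GB = 32 × 10^9 bytes = 32,000,000,000 bytes
1 MiB = 2^20 bytes = 1,048,576 bytes
32,000,000,000 / 1,048,576 = 30,517.58 MiB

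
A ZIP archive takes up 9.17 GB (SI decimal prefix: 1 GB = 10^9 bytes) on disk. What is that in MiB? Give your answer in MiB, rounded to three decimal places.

8,745.193 MiB

9.17 GB × 1,000,000,000 bytes/GB = 9,170,000,000 bytes
1 MiB = 2^20 bytes = 1,048,576 bytes
9,170,000,000 / 1,048,576 = 8,745.193 MiB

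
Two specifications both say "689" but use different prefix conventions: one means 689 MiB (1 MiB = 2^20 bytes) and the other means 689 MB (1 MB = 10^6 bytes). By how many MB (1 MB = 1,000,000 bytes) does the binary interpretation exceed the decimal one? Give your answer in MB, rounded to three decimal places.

689 MiB = 689 × 1,048,576 = 722,468,864 bytes
689 MB = 689 × 1,000,000 = 689,000,000 bytes
difference = 33,468,864 bytes
33,468,864 / 1,000,000 = 33.469 MB

33.469 MB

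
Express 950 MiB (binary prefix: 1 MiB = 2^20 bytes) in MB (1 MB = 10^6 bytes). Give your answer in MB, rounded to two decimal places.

996.15 MB

950 MiB = 950 × 2^20 bytes = 996,147,200 bytes
1 MB = 1,000,000 bytes
996,147,200 / 1,000,000 = 996.15 MB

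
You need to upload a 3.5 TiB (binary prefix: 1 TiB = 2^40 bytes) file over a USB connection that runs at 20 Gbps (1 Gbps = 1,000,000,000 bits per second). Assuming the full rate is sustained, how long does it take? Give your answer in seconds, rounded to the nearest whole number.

1,539 seconds

3.5 TiB = 3,848,290,697,216 bytes = 30,786,325,577,728 bits
20 Gbps = 20,000,000,000 bits/s
time = 30,786,325,577,728 / 20,000,000,000 = 1,539 s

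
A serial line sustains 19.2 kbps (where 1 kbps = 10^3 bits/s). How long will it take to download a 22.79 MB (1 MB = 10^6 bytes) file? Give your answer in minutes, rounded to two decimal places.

22.79 MB = 22,790,000 bytes = 182,320,000 bits
19.2 kbps = 19,200 bits/s
time = 182,320,000 / 19,200 = 9,495.833 s
9,495.833 s / 60 = 158.26 minutes

158.26 minutes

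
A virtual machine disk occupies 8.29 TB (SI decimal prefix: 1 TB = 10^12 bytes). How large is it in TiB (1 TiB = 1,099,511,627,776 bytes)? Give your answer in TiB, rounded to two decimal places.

7.54 TiB

8.29 TB = 8.29 × 10^12 bytes = 8,290,000,000,000 bytes
1 TiB = 1,099,511,627,776 bytes
8,290,000,000,000 / 1,099,511,627,776 = 7.54 TiB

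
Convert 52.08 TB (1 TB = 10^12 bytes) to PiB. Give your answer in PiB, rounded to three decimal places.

0.046 PiB

52.08 TB × 1,000,000,000,000 bytes/TB = 52,080,000,000,000 bytes
1 PiB = 1,125,899,906,842,624 bytes
52,080,000,000,000 / 1,125,899,906,842,624 = 0.046 PiB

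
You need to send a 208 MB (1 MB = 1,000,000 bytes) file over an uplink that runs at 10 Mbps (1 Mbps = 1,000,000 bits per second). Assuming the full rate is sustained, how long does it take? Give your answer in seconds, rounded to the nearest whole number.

208 MB = 208,000,000 bytes = 1,664,000,000 bits
10 Mbps = 10,000,000 bits/s
time = 1,664,000,000 / 10,000,000 = 166 s

166 seconds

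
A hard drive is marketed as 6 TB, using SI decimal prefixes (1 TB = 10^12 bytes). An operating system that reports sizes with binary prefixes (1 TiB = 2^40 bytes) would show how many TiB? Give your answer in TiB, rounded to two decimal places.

5.46 TiB

6 TB = 6 × 10^12 bytes = 6,000,000,000,000 bytes
1 TiB = 1,099,511,627,776 bytes
6,000,000,000,000 / 1,099,511,627,776 = 5.46 TiB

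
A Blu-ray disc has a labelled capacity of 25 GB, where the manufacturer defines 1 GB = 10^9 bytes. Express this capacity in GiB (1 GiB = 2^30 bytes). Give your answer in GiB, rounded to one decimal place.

25 GB = 25 × 10^9 bytes = 25,000,000,000 bytes
1 GiB = 1,073,741,824 bytes
25,000,000,000 / 1,073,741,824 = 23.3 GiB

23.3 GiB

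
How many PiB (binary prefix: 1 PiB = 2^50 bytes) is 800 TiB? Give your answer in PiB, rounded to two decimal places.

0.78 PiB

800 TiB × 1,099,511,627,776 bytes/TiB = 879,609,302,220,800 bytes
1 PiB = 1,125,899,906,842,624 bytes
879,609,302,220,800 / 1,125,899,906,842,624 = 0.78 PiB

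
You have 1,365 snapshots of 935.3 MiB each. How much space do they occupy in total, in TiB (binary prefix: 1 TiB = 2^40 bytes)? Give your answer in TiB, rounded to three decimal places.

1.218 TiB

Total = 1,365 × 935.3 MiB = 1276684.5 MiB
= 1276684.5 × 1,048,576 bytes = 1,338,700,726,272 bytes
1 TiB = 1,099,511,627,776 bytes
1,338,700,726,272 / 1,099,511,627,776 = 1.218 TiB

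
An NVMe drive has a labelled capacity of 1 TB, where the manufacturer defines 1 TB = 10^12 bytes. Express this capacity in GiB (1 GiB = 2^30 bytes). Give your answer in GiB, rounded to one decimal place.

931.3 GiB

1 TB = 1 × 10^12 bytes = 1,000,000,000,000 bytes
1 GiB = 2^30 bytes = 1,073,741,824 bytes
1,000,000,000,000 / 1,073,741,824 = 931.3 GiB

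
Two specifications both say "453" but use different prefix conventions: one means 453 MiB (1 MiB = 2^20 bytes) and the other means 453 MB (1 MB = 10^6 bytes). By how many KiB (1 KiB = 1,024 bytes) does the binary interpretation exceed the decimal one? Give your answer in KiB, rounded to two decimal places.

21,489.19 KiB

453 MiB = 453 × 1,048,576 = 475,004,928 bytes
453 MB = 453 × 1,000,000 = 453,000,000 bytes
difference = 22,004,928 bytes
22,004,928 / 1,024 = 21,489.19 KiB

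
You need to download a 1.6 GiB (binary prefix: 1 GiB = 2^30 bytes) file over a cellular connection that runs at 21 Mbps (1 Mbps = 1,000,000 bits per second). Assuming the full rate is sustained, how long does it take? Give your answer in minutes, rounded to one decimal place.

10.9 minutes

1.6 GiB = 1,717,986,918.4 bytes = 13,743,895,347.2 bits
21 Mbps = 21,000,000 bits/s
time = 13,743,895,347.2 / 21,000,000 = 654.47 s
654.47 s / 60 = 10.9 minutes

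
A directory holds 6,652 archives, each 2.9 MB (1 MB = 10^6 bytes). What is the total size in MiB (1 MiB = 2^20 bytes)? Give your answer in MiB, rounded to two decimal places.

Total = 6,652 × 2.9 MB = 19290.8 MB
= 19290.8 × 1,000,000 bytes = 19,290,800,000 bytes
1 MiB = 1,048,576 bytes
19,290,800,000 / 1,048,576 = 18,397.14 MiB

18,397.14 MiB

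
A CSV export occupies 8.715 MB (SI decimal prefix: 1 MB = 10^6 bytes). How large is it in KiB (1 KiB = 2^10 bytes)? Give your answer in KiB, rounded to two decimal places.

8,510.74 KiB

8.715 MB × 1,000,000 bytes/MB = 8,715,000 bytes
1 KiB = 2^10 bytes = 1,024 bytes
8,715,000 / 1,024 = 8,510.74 KiB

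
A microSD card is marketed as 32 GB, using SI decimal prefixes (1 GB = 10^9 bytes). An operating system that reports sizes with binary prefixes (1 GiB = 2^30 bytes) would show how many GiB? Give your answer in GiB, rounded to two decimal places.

32 GB = 32 × 10^9 bytes = 32,000,000,000 bytes
1 GiB = 1,073,741,824 bytes
32,000,000,000 / 1,073,741,824 = 29.80 GiB

29.80 GiB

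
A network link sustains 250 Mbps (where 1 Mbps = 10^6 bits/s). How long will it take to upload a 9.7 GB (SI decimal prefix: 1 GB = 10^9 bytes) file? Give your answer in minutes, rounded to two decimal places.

5.17 minutes

9.7 GB = 9,700,000,000 bytes = 77,600,000,000 bits
250 Mbps = 250,000,000 bits/s
time = 77,600,000,000 / 250,000,000 = 310.400 s
310.400 s / 60 = 5.17 minutes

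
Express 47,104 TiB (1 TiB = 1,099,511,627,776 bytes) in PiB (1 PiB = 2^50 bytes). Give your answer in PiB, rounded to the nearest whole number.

47,104 TiB = 47,104 × 2^40 bytes = 51,791,395,714,760,704 bytes
1 PiB = 1,125,899,906,842,624 bytes
51,791,395,714,760,704 / 1,125,899,906,842,624 = 46 PiB

46 PiB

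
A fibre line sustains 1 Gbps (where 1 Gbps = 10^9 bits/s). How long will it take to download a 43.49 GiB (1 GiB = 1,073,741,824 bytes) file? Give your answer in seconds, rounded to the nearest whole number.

374 seconds

43.49 GiB = 46,697,031,925.76 bytes = 373,576,255,406.08 bits
1 Gbps = 1,000,000,000 bits/s
time = 373,576,255,406.08 / 1,000,000,000 = 374 s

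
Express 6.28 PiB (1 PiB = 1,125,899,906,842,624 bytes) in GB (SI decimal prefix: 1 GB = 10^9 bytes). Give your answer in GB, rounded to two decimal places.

7,070,651.41 GB

6.28 PiB = 6.28 × 2^50 bytes = 7,070,651,414,971,678.72 bytes
1 GB = 1,000,000,000 bytes
7,070,651,414,971,678.72 / 1,000,000,000 = 7,070,651.41 GB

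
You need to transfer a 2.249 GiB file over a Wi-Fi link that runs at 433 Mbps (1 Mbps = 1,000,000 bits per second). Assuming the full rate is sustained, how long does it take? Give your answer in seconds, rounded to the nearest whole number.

2.249 GiB = 2,414,845,362.176 bytes = 19,318,762,897.408 bits
433 Mbps = 433,000,000 bits/s
time = 19,318,762,897.408 / 433,000,000 = 45 s

45 seconds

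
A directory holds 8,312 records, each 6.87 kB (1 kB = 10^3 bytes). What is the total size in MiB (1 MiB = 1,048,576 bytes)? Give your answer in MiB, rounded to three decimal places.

Total = 8,312 × 6.87 kB = 57103.44 kB
= 57103.44 × 1,000 bytes = 57,103,440 bytes
1 MiB = 1,048,576 bytes
57,103,440 / 1,048,576 = 54.458 MiB

54.458 MiB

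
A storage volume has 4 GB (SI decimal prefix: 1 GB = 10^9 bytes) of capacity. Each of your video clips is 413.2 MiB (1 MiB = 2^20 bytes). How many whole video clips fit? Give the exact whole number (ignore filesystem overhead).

9

Capacity: 4 GB = 4,000,000,000 bytes
Per item: 413.2 MiB = 433,271,603.2 bytes
⌊4,000,000,000 / 433,271,603.2⌋ = 9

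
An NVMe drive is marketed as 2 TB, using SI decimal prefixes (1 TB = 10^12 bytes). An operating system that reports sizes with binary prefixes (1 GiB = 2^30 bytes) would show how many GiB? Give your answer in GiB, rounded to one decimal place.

1,862.6 GiB

2 TB = 2 × 10^12 bytes = 2,000,000,000,000 bytes
1 GiB = 1,073,741,824 bytes
2,000,000,000,000 / 1,073,741,824 = 1,862.6 GiB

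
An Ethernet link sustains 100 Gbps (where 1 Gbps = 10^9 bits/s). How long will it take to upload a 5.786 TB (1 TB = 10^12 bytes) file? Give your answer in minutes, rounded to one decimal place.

7.7 minutes

5.786 TB = 5,786,000,000,000 bytes = 46,288,000,000,000 bits
100 Gbps = 100,000,000,000 bits/s
time = 46,288,000,000,000 / 100,000,000,000 = 462.88 s
462.88 s / 60 = 7.7 minutes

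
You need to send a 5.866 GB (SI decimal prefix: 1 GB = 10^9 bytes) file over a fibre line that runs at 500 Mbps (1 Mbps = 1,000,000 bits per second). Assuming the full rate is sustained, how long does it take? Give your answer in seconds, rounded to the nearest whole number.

5.866 GB = 5,866,000,000 bytes = 46,928,000,000 bits
500 Mbps = 500,000,000 bits/s
time = 46,928,000,000 / 500,000,000 = 94 s

94 seconds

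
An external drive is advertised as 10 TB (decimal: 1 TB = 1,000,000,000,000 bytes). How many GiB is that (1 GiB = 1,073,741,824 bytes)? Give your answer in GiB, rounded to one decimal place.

10 TB × 1,000,000,000,000 bytes/TB = 10,000,000,000,000 bytes
1 GiB = 2^30 bytes = 1,073,741,824 bytes
10,000,000,000,000 / 1,073,741,824 = 9,313.2 GiB

9,313.2 GiB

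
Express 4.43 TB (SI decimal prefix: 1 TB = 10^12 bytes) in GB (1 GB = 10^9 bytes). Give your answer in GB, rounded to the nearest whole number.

4,430 GB

4.43 TB = 4.43 × 10^12 bytes = 4,430,000,000,000 bytes
1 GB = 1,000,000,000 bytes
4,430,000,000,000 / 1,000,000,000 = 4,430 GB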